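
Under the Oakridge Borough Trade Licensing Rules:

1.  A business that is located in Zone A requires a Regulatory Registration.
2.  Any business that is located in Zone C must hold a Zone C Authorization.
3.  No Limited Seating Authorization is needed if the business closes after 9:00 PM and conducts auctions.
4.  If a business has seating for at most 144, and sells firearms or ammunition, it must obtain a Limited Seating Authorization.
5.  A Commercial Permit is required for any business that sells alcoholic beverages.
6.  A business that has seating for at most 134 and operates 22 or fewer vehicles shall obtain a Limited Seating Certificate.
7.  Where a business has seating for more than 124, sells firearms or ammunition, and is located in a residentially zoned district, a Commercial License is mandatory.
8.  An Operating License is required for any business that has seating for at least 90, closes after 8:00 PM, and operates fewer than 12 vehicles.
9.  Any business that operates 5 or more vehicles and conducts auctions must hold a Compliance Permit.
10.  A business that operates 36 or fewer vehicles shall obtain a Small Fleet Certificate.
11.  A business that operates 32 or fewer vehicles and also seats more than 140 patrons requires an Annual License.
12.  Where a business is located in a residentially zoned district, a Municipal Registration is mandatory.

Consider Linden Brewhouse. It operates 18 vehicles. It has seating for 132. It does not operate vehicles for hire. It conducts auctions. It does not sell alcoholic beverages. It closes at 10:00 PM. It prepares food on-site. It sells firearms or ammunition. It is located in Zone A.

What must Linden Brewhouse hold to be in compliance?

Compliance Permit, Limited Seating Certificate, Regulatory Registration, Small Fleet Certificate

1. is located in Zone A → Regulatory Registration required.
2. is located in Zone A (not: is located in Zone C) → Zone C Authorization not required.
3. closes 10:00 PM, after 9:00 PM; conducts auctions → exempt from Limited Seating Authorization.
4. seating 132 ≤ 144; sells firearms or ammunition → Limited Seating Authorization required.
5. does not sell alcoholic beverages → Commercial Permit not required.
6. seating 132 ≤ 134; vehicles 18 ≤ 22 → Limited Seating Certificate required.
7. seating 132 > 124; sells firearms or ammunition; is located in Zone A (not: is located in a residentially zoned district) → Commercial License not required.
8. seating 132 ≥ 90; closes 10:00 PM, after 8:00 PM; vehicles 18 ≥ 12 → Operating License not required.
9. vehicles 18 ≥ 5; conducts auctions → Compliance Permit required.
10. vehicles 18 ≤ 36 → Small Fleet Certificate required.
11. vehicles 18 ≤ 32; seating 132 ≤ 140 → Annual License not required.
12. is located in Zone A (not: is located in a residentially zoned district) → Municipal Registration not required.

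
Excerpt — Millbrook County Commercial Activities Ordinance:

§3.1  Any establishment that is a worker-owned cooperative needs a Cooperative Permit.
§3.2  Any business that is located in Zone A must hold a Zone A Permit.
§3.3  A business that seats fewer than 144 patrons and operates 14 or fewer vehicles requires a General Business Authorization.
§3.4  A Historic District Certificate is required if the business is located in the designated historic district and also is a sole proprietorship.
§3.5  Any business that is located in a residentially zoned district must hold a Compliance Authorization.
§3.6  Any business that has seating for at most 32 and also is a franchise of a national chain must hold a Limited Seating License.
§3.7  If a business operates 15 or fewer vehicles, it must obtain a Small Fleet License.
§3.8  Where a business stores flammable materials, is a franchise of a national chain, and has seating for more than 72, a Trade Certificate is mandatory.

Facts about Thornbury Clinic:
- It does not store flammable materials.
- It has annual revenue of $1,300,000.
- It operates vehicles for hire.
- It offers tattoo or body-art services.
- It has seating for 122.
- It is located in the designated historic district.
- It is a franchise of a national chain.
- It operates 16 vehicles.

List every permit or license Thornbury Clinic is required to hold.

§3.1 is a franchise of a national chain (not: is a worker-owned cooperative) → Cooperative Permit not required.
§3.2 is located in the designated historic district (not: is located in Zone A) → Zone A Permit not required.
§3.3 seating 122 < 144; vehicles 16 > 14 → General Business Authorization not required.
§3.4 is located in the designated historic district; is a franchise of a national chain (not: is a sole proprietorship) → Historic District Certificate not required.
§3.5 is located in the designated historic district (not: is located in a residentially zoned district) → Compliance Authorization not required.
§3.6 seating 122 > 32; is a franchise of a national chain → Limited Seating License not required.
§3.7 vehicles 16 > 15 → Small Fleet License not required.
§3.8 does not store flammable materials; is a franchise of a national chain; seating 122 > 72 → Trade Certificate not required.

None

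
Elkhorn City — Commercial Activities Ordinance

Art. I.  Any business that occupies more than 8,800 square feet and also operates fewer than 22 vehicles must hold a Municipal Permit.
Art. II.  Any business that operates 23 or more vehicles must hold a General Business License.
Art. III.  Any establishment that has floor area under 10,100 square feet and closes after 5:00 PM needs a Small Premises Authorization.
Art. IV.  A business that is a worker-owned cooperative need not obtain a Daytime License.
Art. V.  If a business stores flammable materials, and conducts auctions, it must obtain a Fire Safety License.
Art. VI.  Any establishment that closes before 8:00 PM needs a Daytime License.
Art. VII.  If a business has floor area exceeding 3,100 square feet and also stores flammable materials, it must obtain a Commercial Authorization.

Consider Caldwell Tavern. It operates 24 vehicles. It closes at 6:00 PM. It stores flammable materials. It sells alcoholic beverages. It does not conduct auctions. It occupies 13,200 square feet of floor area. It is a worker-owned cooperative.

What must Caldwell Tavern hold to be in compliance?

Commercial Authorization, General Business License

Art. I. floor area 13,200 square feet > 8,800 square feet; vehicles 24 ≥ 22 → Municipal Permit not required.
Art. II. vehicles 24 ≥ 23 → General Business License required.
Art. III. floor area 13,200 square feet ≥ 10,100 square feet; closes 6:00 PM, after 5:00 PM → Small Premises Authorization not required.
Art. IV. is a worker-owned cooperative → exempt from Daytime License.
Art. V. stores flammable materials; does not conduct auctions → Fire Safety License not required.
Art. VI. closes 6:00 PM, at/before 8:00 PM → Daytime License required.
Art. VII. floor area 13,200 square feet > 3,100 square feet; stores flammable materials → Commercial Authorization required.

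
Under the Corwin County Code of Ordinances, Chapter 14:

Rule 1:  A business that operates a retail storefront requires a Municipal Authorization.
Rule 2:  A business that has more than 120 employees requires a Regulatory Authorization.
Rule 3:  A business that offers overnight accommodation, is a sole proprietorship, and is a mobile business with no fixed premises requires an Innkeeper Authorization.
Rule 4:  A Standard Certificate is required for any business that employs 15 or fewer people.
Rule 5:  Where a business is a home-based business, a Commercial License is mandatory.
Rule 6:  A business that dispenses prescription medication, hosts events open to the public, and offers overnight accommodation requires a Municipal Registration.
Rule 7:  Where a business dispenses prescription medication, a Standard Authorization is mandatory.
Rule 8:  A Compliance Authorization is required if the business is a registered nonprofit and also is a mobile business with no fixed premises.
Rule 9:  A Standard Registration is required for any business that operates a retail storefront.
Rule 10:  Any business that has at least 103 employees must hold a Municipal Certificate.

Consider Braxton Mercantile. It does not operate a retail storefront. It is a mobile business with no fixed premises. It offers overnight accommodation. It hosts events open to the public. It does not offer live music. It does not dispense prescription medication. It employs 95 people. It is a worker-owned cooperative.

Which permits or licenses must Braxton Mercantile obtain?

Rule 1: does not operate a retail storefront → Municipal Authorization not required.
Rule 2: employees 95 ≤ 120 → Regulatory Authorization not required.
Rule 3: offers overnight accommodation; is a worker-owned cooperative (not: is a sole proprietorship); is a mobile business with no fixed premises → Innkeeper Authorization not required.
Rule 4: employees 95 > 15 → Standard Certificate not required.
Rule 5: is a mobile business with no fixed premises (not: is a home-based business) → Commercial License not required.
Rule 6: does not dispense prescription medication; hosts events open to the public; offers overnight accommodation → Municipal Registration not required.
Rule 7: does not dispense prescription medication → Standard Authorization not required.
Rule 8: is a worker-owned cooperative (not: is a registered nonprofit); is a mobile business with no fixed premises → Compliance Authorization not required.
Rule 9: does not operate a retail storefront → Standard Registration not required.
Rule 10: employees 95 < 103 → Municipal Certificate not required.

None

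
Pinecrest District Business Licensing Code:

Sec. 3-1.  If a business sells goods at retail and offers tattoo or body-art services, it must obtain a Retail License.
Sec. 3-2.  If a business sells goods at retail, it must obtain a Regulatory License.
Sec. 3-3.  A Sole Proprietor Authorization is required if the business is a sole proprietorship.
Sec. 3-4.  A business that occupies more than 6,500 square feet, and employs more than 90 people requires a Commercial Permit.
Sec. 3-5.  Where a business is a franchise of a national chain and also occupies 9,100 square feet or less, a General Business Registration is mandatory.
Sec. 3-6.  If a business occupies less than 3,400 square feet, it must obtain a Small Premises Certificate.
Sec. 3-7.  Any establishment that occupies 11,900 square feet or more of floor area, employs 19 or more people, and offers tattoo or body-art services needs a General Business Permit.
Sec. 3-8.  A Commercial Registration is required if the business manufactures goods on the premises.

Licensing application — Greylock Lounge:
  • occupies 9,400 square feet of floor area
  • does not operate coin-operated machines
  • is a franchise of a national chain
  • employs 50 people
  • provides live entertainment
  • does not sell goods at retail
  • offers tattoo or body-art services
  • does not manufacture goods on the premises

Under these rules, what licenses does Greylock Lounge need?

Sec. 3-1. does not sell goods at retail; offers tattoo or body-art services → Retail License not required.
Sec. 3-2. does not sell goods at retail → Regulatory License not required.
Sec. 3-3. is a franchise of a national chain (not: is a sole proprietorship) → Sole Proprietor Authorization not required.
Sec. 3-4. floor area 9,400 square feet > 6,500 square feet; employees 50 ≤ 90 → Commercial Permit not required.
Sec. 3-5. is a franchise of a national chain; floor area 9,400 square feet > 9,100 square feet → General Business Registration not required.
Sec. 3-6. floor area 9,400 square feet ≥ 3,400 square feet → Small Premises Certificate not required.
Sec. 3-7. floor area 9,400 square feet < 11,900 square feet; employees 50 ≥ 19; offers tattoo or body-art services → General Business Permit not required.
Sec. 3-8. does not manufacture goods on the premises → Commercial Registration not required.

None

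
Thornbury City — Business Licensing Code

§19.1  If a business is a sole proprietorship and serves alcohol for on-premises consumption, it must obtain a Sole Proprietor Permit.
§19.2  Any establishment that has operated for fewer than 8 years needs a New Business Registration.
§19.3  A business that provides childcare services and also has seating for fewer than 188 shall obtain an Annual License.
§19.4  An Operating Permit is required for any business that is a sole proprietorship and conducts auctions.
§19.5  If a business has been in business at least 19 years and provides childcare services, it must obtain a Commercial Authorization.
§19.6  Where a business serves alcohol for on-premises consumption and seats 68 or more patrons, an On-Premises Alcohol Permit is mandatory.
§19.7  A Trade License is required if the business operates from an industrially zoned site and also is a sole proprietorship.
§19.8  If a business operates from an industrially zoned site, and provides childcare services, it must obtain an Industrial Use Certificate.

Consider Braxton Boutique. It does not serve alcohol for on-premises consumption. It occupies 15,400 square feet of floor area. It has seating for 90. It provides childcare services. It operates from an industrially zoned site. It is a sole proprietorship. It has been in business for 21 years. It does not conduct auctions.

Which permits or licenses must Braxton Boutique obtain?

Annual License, Commercial Authorization, Industrial Use Certificate, Trade License

§19.1 is a sole proprietorship; does not serve alcohol for on-premises consumption → Sole Proprietor Permit not required.
§19.2 years in business 21 ≥ 8 → New Business Registration not required.
§19.3 provides childcare services; seating 90 < 188 → Annual License required.
§19.4 is a sole proprietorship; does not conduct auctions → Operating Permit not required.
§19.5 years in business 21 ≥ 19; provides childcare services → Commercial Authorization required.
§19.6 does not serve alcohol for on-premises consumption; seating 90 ≥ 68 → On-Premises Alcohol Permit not required.
§19.7 operates from an industrially zoned site; is a sole proprietorship → Trade License required.
§19.8 operates from an industrially zoned site; provides childcare services → Industrial Use Certificate required.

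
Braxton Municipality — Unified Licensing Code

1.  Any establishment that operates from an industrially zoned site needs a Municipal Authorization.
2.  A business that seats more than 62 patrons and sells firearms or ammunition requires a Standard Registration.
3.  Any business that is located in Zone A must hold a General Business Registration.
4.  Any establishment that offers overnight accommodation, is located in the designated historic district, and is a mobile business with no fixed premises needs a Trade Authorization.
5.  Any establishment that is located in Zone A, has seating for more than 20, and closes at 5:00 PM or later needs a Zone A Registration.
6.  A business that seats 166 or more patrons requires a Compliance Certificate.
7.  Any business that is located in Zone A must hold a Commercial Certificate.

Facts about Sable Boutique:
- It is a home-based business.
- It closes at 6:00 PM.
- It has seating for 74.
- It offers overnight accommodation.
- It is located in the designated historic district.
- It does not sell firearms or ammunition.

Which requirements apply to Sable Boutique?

None

1. is a home-based business (not: operates from an industrially zoned site) → Municipal Authorization not required.
2. seating 74 > 62; does not sell firearms or ammunition → Standard Registration not required.
3. is located in the designated historic district (not: is located in Zone A) → General Business Registration not required.
4. offers overnight accommodation; is located in the designated historic district; is a home-based business (not: is a mobile business with no fixed premises) → Trade Authorization not required.
5. is located in the designated historic district (not: is located in Zone A); seating 74 > 20; closes 6:00 PM, after 5:00 PM → Zone A Registration not required.
6. seating 74 < 166 → Compliance Certificate not required.
7. is located in the designated historic district (not: is located in Zone A) → Commercial Certificate not required.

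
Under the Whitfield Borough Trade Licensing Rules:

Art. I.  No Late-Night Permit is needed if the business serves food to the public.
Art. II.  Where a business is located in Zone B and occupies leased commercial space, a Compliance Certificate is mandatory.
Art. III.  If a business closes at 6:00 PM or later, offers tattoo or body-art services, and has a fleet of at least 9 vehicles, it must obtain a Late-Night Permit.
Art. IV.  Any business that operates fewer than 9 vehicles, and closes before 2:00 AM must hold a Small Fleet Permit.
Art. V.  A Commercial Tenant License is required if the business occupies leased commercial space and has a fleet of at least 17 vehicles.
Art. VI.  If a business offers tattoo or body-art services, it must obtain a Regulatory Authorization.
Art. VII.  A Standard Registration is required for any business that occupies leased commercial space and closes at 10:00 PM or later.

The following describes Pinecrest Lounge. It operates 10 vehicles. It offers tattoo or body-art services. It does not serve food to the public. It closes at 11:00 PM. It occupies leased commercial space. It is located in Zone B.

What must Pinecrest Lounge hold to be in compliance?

Art. I. does not serve food to the public → Late-Night Permit exemption does not apply.
Art. II. is located in Zone B; occupies leased commercial space → Compliance Certificate required.
Art. III. closes 11:00 PM, after 6:00 PM; offers tattoo or body-art services; vehicles 10 ≥ 9 → Late-Night Permit required.
Art. IV. vehicles 10 ≥ 9; closes 11:00 PM, at/before 2:00 AM → Small Fleet Permit not required.
Art. V. occupies leased commercial space; vehicles 10 < 17 → Commercial Tenant License not required.
Art. VI. offers tattoo or body-art services → Regulatory Authorization required.
Art. VII. occupies leased commercial space; closes 11:00 PM, after 10:00 PM → Standard Registration required.

Compliance Certificate, Late-Night Permit, Regulatory Authorization, Standard Registration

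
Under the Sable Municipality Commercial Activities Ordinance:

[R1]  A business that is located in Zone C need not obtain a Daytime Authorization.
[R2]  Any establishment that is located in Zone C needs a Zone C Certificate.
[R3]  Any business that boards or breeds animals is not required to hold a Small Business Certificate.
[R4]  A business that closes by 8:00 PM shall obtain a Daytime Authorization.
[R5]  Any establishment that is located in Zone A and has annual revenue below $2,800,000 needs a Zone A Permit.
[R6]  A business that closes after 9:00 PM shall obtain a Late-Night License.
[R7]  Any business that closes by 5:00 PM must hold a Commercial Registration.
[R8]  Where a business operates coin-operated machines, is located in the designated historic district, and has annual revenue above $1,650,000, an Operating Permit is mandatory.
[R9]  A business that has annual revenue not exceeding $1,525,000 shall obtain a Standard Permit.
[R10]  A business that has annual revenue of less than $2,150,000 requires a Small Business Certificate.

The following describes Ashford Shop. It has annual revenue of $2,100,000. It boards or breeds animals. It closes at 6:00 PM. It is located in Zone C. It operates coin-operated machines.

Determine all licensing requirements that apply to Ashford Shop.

Zone C Certificate

[R1] is located in Zone C → exempt from Daytime Authorization.
[R2] is located in Zone C → Zone C Certificate required.
[R3] boards or breeds animals → exempt from Small Business Certificate.
[R4] closes 6:00 PM, at/before 8:00 PM → Daytime Authorization required.
[R5] is located in Zone C (not: is located in Zone A); revenue $2,100,000 < $2,800,000 → Zone A Permit not required.
[R6] closes 6:00 PM, at/before 9:00 PM → Late-Night License not required.
[R7] closes 6:00 PM, after 5:00 PM → Commercial Registration not required.
[R8] operates coin-operated machines; is located in Zone C (not: is located in the designated historic district); revenue $2,100,000 > $1,650,000 → Operating Permit not required.
[R9] revenue $2,100,000 > $1,525,000 → Standard Permit not required.
[R10] revenue $2,100,000 < $2,150,000 → Small Business Certificate required.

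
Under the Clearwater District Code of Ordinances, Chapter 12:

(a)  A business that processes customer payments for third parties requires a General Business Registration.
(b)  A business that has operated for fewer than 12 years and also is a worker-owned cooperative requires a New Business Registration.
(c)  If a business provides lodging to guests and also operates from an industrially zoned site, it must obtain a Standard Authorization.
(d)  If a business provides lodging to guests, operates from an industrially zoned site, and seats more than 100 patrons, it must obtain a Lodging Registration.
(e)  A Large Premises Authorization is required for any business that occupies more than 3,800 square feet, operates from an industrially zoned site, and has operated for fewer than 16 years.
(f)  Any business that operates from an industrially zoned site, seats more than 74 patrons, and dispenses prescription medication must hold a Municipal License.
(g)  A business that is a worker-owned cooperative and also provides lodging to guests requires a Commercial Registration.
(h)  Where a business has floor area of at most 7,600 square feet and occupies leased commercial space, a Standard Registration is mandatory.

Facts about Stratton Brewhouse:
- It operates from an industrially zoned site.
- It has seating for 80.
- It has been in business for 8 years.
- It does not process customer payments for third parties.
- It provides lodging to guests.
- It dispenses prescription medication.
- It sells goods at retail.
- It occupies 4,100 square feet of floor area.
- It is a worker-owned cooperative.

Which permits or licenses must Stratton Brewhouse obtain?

(a) does not process customer payments for third parties → General Business Registration not required.
(b) years in business 8 < 12; is a worker-owned cooperative → New Business Registration required.
(c) provides lodging to guests; operates from an industrially zoned site → Standard Authorization required.
(d) provides lodging to guests; operates from an industrially zoned site; seating 80 ≤ 100 → Lodging Registration not required.
(e) floor area 4,100 square feet > 3,800 square feet; operates from an industrially zoned site; years in business 8 < 16 → Large Premises Authorization required.
(f) operates from an industrially zoned site; seating 80 > 74; dispenses prescription medication → Municipal License required.
(g) is a worker-owned cooperative; provides lodging to guests → Commercial Registration required.
(h) floor area 4,100 square feet ≤ 7,600 square feet; operates from an industrially zoned site (not: occupies leased commercial space) → Standard Registration not required.

Commercial Registration, Large Premises Authorization, Municipal License, New Business Registration, Standard Authorization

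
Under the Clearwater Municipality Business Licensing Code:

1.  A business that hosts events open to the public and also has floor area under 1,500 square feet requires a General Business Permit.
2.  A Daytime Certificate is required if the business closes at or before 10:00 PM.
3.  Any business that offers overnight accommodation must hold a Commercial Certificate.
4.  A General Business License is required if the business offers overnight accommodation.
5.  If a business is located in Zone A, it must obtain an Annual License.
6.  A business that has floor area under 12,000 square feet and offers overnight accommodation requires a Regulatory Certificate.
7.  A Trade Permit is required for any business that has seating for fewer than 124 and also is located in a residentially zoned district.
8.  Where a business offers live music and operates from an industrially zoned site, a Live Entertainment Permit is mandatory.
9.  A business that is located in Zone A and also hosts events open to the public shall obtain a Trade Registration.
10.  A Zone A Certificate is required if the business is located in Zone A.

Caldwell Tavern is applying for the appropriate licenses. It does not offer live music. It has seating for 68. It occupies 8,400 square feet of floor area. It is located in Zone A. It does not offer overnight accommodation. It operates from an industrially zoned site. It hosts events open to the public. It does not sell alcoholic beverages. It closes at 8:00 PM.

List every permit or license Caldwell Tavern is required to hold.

Annual License, Daytime Certificate, Trade Registration, Zone A Certificate

1. hosts events open to the public; floor area 8,400 square feet ≥ 1,500 square feet → General Business Permit not required.
2. closes 8:00 PM, at/before 10:00 PM → Daytime Certificate required.
3. does not offer overnight accommodation → Commercial Certificate not required.
4. does not offer overnight accommodation → General Business License not required.
5. is located in Zone A → Annual License required.
6. floor area 8,400 square feet < 12,000 square feet; does not offer overnight accommodation → Regulatory Certificate not required.
7. seating 68 < 124; is located in Zone A (not: is located in a residentially zoned district) → Trade Permit not required.
8. does not offer live music; operates from an industrially zoned site → Live Entertainment Permit not required.
9. is located in Zone A; hosts events open to the public → Trade Registration required.
10. is located in Zone A → Zone A Certificate required.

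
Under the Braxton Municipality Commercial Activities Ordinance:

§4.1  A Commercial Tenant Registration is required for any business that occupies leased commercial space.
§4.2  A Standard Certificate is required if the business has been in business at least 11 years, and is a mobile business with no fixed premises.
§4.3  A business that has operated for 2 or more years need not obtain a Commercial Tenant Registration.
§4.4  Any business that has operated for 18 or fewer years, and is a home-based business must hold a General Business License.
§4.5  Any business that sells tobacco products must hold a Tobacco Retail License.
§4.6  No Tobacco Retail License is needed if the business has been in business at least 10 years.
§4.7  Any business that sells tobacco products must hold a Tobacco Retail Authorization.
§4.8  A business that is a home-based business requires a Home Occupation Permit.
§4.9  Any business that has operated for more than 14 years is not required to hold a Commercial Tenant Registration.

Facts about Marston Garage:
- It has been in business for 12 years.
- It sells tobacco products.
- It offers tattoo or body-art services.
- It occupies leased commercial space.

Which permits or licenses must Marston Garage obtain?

Tobacco Retail Authorization

§4.1 occupies leased commercial space → Commercial Tenant Registration required.
§4.2 years in business 12 ≥ 11; occupies leased commercial space (not: is a mobile business with no fixed premises) → Standard Certificate not required.
§4.3 years in business 12 ≥ 2 → exempt from Commercial Tenant Registration.
§4.4 years in business 12 ≤ 18; occupies leased commercial space (not: is a home-based business) → General Business License not required.
§4.5 sells tobacco products → Tobacco Retail License required.
§4.6 years in business 12 ≥ 10 → exempt from Tobacco Retail License.
§4.7 sells tobacco products → Tobacco Retail Authorization required.
§4.8 occupies leased commercial space (not: is a home-based business) → Home Occupation Permit not required.
§4.9 years in business 12 ≤ 14 → Commercial Tenant Registration exemption does not apply.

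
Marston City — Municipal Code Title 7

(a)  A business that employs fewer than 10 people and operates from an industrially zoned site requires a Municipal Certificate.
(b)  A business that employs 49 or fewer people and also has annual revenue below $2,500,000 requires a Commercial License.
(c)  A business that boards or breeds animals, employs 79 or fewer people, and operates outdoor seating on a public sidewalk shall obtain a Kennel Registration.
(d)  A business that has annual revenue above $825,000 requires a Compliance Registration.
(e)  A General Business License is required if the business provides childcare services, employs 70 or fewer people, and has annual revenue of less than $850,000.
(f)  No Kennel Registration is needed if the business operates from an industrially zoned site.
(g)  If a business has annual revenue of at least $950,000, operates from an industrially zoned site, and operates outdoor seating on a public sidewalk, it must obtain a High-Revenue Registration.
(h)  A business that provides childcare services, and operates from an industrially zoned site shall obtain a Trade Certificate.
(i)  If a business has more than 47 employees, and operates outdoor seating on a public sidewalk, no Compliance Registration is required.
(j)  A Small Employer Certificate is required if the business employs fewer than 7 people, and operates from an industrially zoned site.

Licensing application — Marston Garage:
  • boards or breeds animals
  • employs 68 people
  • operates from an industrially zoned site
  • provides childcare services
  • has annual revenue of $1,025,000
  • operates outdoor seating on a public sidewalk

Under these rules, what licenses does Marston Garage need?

High-Revenue Registration, Trade Certificate

(a) employees 68 ≥ 10; operates from an industrially zoned site → Municipal Certificate not required.
(b) employees 68 > 49; revenue $1,025,000 < $2,500,000 → Commercial License not required.
(c) boards or breeds animals; employees 68 ≤ 79; operates outdoor seating on a public sidewalk → Kennel Registration required.
(d) revenue $1,025,000 > $825,000 → Compliance Registration required.
(e) provides childcare services; employees 68 ≤ 70; revenue $1,025,000 ≥ $850,000 → General Business License not required.
(f) operates from an industrially zoned site → exempt from Kennel Registration.
(g) revenue $1,025,000 ≥ $950,000; operates from an industrially zoned site; operates outdoor seating on a public sidewalk → High-Revenue Registration required.
(h) provides childcare services; operates from an industrially zoned site → Trade Certificate required.
(i) employees 68 > 47; operates outdoor seating on a public sidewalk → exempt from Compliance Registration.
(j) employees 68 ≥ 7; operates from an industrially zoned site → Small Employer Certificate not required.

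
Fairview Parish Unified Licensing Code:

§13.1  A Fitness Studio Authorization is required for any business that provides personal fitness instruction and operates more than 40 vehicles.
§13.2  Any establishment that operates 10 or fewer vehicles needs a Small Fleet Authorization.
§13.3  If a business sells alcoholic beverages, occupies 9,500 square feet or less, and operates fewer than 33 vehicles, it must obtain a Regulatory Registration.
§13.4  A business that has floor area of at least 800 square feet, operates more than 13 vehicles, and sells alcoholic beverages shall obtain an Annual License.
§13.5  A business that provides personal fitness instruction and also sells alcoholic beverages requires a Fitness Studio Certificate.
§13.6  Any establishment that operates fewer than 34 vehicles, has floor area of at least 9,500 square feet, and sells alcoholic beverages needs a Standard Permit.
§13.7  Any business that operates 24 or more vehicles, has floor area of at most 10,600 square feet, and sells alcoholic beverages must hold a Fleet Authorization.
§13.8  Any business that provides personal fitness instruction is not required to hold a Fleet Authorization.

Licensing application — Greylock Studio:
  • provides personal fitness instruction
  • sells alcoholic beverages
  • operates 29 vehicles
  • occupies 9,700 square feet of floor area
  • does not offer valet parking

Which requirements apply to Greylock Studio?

§13.1 provides personal fitness instruction; vehicles 29 ≤ 40 → Fitness Studio Authorization not required.
§13.2 vehicles 29 > 10 → Small Fleet Authorization not required.
§13.3 sells alcoholic beverages; floor area 9,700 square feet > 9,500 square feet; vehicles 29 < 33 → Regulatory Registration not required.
§13.4 floor area 9,700 square feet ≥ 800 square feet; vehicles 29 > 13; sells alcoholic beverages → Annual License required.
§13.5 provides personal fitness instruction; sells alcoholic beverages → Fitness Studio Certificate required.
§13.6 vehicles 29 < 34; floor area 9,700 square feet ≥ 9,500 square feet; sells alcoholic beverages → Standard Permit required.
§13.7 vehicles 29 ≥ 24; floor area 9,700 square feet ≤ 10,600 square feet; sells alcoholic beverages → Fleet Authorization required.
§13.8 provides personal fitness instruction → exempt from Fleet Authorization.

Annual License, Fitness Studio Certificate, Standard Permit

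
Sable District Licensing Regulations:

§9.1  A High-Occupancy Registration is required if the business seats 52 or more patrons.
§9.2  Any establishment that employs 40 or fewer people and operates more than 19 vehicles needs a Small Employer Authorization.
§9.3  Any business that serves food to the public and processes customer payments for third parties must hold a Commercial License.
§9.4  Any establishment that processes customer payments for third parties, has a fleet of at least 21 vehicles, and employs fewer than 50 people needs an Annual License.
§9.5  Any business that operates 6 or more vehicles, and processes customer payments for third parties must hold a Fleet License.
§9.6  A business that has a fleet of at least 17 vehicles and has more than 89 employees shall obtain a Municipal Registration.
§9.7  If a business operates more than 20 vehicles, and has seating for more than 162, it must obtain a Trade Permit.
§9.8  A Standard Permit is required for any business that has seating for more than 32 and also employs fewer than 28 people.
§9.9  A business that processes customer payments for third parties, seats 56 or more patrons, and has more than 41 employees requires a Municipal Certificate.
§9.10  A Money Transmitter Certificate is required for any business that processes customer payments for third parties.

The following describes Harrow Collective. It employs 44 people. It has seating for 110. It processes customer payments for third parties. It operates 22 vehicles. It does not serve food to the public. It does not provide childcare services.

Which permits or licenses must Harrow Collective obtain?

§9.1 seating 110 ≥ 52 → High-Occupancy Registration required.
§9.2 employees 44 > 40; vehicles 22 > 19 → Small Employer Authorization not required.
§9.3 does not serve food to the public; processes customer payments for third parties → Commercial License not required.
§9.4 processes customer payments for third parties; vehicles 22 ≥ 21; employees 44 < 50 → Annual License required.
§9.5 vehicles 22 ≥ 6; processes customer payments for third parties → Fleet License required.
§9.6 vehicles 22 ≥ 17; employees 44 ≤ 89 → Municipal Registration not required.
§9.7 vehicles 22 > 20; seating 110 ≤ 162 → Trade Permit not required.
§9.8 seating 110 > 32; employees 44 ≥ 28 → Standard Permit not required.
§9.9 processes customer payments for third parties; seating 110 ≥ 56; employees 44 > 41 → Municipal Certificate required.
§9.10 processes customer payments for third parties → Money Transmitter Certificate required.

Annual License, Fleet License, High-Occupancy Registration, Money Transmitter Certificate, Municipal Certificate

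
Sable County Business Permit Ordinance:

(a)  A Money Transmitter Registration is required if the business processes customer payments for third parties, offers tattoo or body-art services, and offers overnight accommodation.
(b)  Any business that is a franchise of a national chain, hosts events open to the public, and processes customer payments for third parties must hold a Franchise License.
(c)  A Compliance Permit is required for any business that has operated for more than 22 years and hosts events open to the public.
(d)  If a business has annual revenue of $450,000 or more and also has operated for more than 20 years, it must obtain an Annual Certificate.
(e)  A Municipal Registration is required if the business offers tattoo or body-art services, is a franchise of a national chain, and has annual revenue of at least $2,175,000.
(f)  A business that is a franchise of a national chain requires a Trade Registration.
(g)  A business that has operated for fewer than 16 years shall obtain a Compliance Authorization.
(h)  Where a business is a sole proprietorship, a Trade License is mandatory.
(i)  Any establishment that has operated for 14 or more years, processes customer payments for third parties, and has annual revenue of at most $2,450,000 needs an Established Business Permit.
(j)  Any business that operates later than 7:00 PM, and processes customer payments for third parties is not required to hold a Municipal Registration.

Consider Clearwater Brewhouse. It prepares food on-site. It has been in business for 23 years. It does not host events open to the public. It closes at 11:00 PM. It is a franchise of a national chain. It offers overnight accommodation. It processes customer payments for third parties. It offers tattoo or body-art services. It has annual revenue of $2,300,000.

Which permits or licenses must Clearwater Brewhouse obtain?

Annual Certificate, Established Business Permit, Money Transmitter Registration, Trade Registration

(a) processes customer payments for third parties; offers tattoo or body-art services; offers overnight accommodation → Money Transmitter Registration required.
(b) is a franchise of a national chain; does not host events open to the public; processes customer payments for third parties → Franchise License not required.
(c) years in business 23 > 22; does not host events open to the public → Compliance Permit not required.
(d) revenue $2,300,000 ≥ $450,000; years in business 23 > 20 → Annual Certificate required.
(e) offers tattoo or body-art services; is a franchise of a national chain; revenue $2,300,000 ≥ $2,175,000 → Municipal Registration required.
(f) is a franchise of a national chain → Trade Registration required.
(g) years in business 23 ≥ 16 → Compliance Authorization not required.
(h) is a franchise of a national chain (not: is a sole proprietorship) → Trade License not required.
(i) years in business 23 ≥ 14; processes customer payments for third parties; revenue $2,300,000 ≤ $2,450,000 → Established Business Permit required.
(j) closes 11:00 PM, after 7:00 PM; processes customer payments for third parties → exempt from Municipal Registration.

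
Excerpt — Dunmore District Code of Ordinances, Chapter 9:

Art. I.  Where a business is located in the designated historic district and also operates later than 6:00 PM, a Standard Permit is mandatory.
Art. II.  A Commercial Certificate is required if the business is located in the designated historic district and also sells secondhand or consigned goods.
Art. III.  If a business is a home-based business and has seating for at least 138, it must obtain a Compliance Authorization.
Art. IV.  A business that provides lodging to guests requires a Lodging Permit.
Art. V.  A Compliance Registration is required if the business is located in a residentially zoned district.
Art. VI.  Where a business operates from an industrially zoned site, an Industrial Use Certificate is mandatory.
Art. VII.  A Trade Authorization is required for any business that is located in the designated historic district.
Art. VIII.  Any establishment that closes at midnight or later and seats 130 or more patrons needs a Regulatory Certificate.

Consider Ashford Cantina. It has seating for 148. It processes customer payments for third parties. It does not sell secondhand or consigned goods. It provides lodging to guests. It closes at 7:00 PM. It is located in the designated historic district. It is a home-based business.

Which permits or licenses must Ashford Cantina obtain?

Compliance Authorization, Lodging Permit, Standard Permit, Trade Authorization

Art. I. is located in the designated historic district; closes 7:00 PM, after 6:00 PM → Standard Permit required.
Art. II. is located in the designated historic district; does not sell secondhand or consigned goods → Commercial Certificate not required.
Art. III. is a home-based business; seating 148 ≥ 138 → Compliance Authorization required.
Art. IV. provides lodging to guests → Lodging Permit required.
Art. V. is located in the designated historic district (not: is located in a residentially zoned district) → Compliance Registration not required.
Art. VI. is a home-based business (not: operates from an industrially zoned site) → Industrial Use Certificate not required.
Art. VII. is located in the designated historic district → Trade Authorization required.
Art. VIII. closes 7:00 PM, at/before midnight; seating 148 ≥ 130 → Regulatory Certificate not required.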